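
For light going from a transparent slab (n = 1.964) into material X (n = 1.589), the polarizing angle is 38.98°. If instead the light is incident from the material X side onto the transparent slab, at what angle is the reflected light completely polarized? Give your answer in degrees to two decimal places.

θ_B' ≈ 51.02°

tan θ_B' = n₁/n₂ = 1/tan θ_B, so θ_B' = 90° − θ_B.
θ_B' = 90° − 38.98° = 51.02°.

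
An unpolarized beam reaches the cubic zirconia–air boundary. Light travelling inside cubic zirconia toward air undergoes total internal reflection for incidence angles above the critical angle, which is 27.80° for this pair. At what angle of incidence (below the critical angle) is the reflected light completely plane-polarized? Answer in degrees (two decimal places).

θ_B ≈ 25.00°

sin θ_c = n₂/n₁, so n₂/n₁ = sin 27.80° = 0.4664.
Brewster: tan θ_B = n₂/n₁ = 0.4664.
θ_B = arctan(0.4664) = 25.00°.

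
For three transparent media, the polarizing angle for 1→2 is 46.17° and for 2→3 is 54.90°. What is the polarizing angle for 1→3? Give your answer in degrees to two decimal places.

tan θ_B(1→2) = n₂/n₁ = tan 46.17° = 1.0417.
tan θ_B(2→3) = n₃/n₂ = tan 54.90° = 1.4229.
n₃/n₁ = 1.4822. Then tan θ_B(1→3) = n₃/n₁, so θ_B(1→3) = arctan(1.4822) = 55.99°.

θ_B ≈ 55.99°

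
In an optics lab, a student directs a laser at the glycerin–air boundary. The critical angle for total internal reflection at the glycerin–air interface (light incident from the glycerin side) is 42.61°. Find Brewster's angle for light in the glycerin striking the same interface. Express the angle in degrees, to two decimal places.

At the critical angle sin θ_c = n₂/n₁, giving n₂/n₁ = sin 42.61° = 0.6770.
Then tan θ_B = n₂/n₁ = 0.6770, so θ_B = arctan 0.6770 = 34.10°.

θ_B ≈ 34.10°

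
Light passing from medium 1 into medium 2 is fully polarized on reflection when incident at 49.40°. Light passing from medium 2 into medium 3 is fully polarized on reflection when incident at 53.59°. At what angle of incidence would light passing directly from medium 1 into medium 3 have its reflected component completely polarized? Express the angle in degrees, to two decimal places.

n₂/n₁ = tan 49.40° = 1.1667 and n₃/n₂ = tan 53.59° = 1.3559.
So n₃/n₁ = (n₂/n₁)(n₃/n₂) = 1.1667 × 1.3559 = 1.5819.
θ_B(1→3) = arctan(1.5819) = 57.70°.

θ_B ≈ 57.70°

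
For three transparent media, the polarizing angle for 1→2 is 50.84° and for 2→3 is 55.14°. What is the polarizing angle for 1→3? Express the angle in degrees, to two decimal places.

θ_B ≈ 60.43°

Each Brewster angle gives a ratio: n₂/n₁ = tan 50.84° = 1.2279, n₃/n₂ = tan 55.14° = 1.4356.
n₃/n₁ = 1.7627. Then tan θ_B(1→3) = n₃/n₁, so θ_B(1→3) = arctan(1.7627) = 60.43°.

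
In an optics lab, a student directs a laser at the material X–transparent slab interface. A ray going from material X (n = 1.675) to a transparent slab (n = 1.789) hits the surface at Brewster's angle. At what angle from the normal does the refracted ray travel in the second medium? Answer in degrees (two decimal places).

θ_t ≈ 43.12°

First find Brewster's angle: tan θ_B = 1.789/1.675 = 1.0681, giving θ_B = 46.88°.
The refracted ray is perpendicular to the reflected ray, so θ_t = 90° − θ_B = 43.12°.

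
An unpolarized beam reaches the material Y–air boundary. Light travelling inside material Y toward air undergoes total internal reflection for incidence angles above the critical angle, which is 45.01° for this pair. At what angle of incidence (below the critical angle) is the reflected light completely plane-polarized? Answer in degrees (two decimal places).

sin θ_c = n₂/n₁, so n₂/n₁ = sin 45.01° = 0.7072.
Brewster: tan θ_B = n₂/n₁ = 0.7072.
θ_B = arctan(0.7072) = 35.27°.

θ_B ≈ 35.27°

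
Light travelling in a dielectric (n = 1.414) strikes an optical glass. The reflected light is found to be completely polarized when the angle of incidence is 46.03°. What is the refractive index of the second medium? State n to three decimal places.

n ≈ 1.466

Brewster's law: tan θ_B = n₂/n₁ (light incident in a dielectric, refracted into an optical glass).
n₂ = n₁ tan θ_B = 1.414 × tan 46.03° = 1.466.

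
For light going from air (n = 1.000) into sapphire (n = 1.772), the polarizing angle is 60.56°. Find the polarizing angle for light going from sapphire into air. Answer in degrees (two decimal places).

θ_B' ≈ 29.44°

The two Brewster angles are complementary: θ_B' = 90° − θ_B = 90° − 60.56° = 29.44°.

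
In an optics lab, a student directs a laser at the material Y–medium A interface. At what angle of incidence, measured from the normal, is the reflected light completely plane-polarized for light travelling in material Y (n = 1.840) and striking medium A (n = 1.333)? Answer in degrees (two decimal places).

θ_B ≈ 35.92°

The reflected p-component vanishes when tan θ_B = n₂/n₁.
tan θ_B = n₂/n₁ = 1.333/1.840 = 0.7245.
θ_B = arctan(0.7245) = 35.92°.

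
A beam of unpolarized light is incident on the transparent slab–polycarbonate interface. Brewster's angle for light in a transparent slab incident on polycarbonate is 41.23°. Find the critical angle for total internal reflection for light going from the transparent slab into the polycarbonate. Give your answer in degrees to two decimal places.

n₂/n₁ = tan 41.23° = 0.8764; the critical angle satisfies sin θ_c = n₂/n₁.
θ_c = arcsin(0.8764) = 61.21°.

θ_c ≈ 61.21°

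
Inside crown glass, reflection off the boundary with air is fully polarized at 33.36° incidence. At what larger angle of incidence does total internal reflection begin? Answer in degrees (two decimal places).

θ_c ≈ 41.18°

n₂/n₁ = tan 33.36° = 0.6584; the critical angle satisfies sin θ_c = n₂/n₁.
θ_c = arcsin(0.6584) = 41.18°.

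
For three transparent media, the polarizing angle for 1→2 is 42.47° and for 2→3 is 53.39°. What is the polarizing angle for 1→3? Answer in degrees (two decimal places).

Each Brewster angle gives a ratio: n₂/n₁ = tan 42.47° = 0.9154, n₃/n₂ = tan 53.39° = 1.3460.
Multiplying, n₃/n₁ = 0.9154 × 1.3460 = 1.2321, and θ_B(1→3) = arctan 1.2321 = 50.94°.

θ_B ≈ 50.94°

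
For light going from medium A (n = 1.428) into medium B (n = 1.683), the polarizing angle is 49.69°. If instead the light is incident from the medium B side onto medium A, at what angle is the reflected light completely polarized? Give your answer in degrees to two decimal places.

θ_B' ≈ 40.31°

Reversing the direction swaps n₁ and n₂, so tan θ_B' = 1/tan θ_B and θ_B' = 90° − θ_B.
Hence θ_B' = 90° − 49.69° = 40.31°.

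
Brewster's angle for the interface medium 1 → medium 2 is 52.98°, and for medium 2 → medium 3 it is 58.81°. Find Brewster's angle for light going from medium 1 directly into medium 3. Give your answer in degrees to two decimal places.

tan θ_B(1→2) = n₂/n₁ = tan 52.98° = 1.3261.
tan θ_B(2→3) = n₃/n₂ = tan 58.81° = 1.6518.
So n₃/n₁ = (n₂/n₁)(n₃/n₂) = 1.3261 × 1.6518 = 2.1905.
θ_B(1→3) = arctan(2.1905) = 65.46°.

θ_B ≈ 65.46°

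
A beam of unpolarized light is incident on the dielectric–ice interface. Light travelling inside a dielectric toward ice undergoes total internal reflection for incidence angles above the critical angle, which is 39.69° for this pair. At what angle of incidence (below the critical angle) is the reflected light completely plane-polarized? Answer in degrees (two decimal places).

At the critical angle sin θ_c = n₂/n₁, giving n₂/n₁ = sin 39.69° = 0.6386.
Then tan θ_B = n₂/n₁ = 0.6386, so θ_B = arctan 0.6386 = 32.56°.

θ_B ≈ 32.56°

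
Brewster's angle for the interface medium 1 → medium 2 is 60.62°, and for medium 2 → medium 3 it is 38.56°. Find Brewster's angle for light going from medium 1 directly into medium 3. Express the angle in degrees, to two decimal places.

θ_B ≈ 54.77°

Each Brewster angle gives a ratio: n₂/n₁ = tan 60.62° = 1.7762, n₃/n₂ = tan 38.56° = 0.7971.
n₃/n₁ = 1.4159. Then tan θ_B(1→3) = n₃/n₁, so θ_B(1→3) = arctan(1.4159) = 54.77°.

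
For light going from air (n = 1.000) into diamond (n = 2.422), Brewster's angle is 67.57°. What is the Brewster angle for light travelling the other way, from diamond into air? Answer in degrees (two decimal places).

Reversing the direction swaps n₁ and n₂, so tan θ_B' = 1/tan θ_B and θ_B' = 90° − θ_B.
Hence θ_B' = 90° − 67.57° = 22.43°.

θ_B' ≈ 22.43°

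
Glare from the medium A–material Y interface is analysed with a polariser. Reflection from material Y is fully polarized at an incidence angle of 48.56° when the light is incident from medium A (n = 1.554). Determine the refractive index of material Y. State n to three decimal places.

Brewster's law: tan θ_B = n₂/n₁ (light incident in medium A, refracted into material Y).
n₂ = n₁ tan θ_B = 1.554 × tan 48.56° = 1.760.

n ≈ 1.760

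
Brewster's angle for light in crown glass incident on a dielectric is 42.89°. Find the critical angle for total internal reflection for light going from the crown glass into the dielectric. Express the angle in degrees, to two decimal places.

From Brewster, n₂/n₁ = tan θ_B = tan 42.89° = 0.9289.
Then sin θ_c = n₂/n₁ = 0.9289, so θ_c = arcsin 0.9289 = 68.27°.

θ_c ≈ 68.27°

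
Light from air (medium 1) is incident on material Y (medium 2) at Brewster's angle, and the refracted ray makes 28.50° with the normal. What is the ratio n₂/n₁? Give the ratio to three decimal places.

At Brewster incidence θ_B = 90° − θ_t = 90° − 28.50° = 61.50°.
Then n₂/n₁ = tan θ_B = tan 61.50° = 1.842.

n₂/n₁ ≈ 1.842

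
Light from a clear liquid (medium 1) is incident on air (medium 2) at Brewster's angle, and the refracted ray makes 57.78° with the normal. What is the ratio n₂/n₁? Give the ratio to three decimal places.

n₂/n₁ ≈ 0.630

At Brewster incidence θ_B = 90° − θ_t = 90° − 57.78° = 32.22°.
Then n₂/n₁ = tan θ_B = tan 32.22° = 0.630.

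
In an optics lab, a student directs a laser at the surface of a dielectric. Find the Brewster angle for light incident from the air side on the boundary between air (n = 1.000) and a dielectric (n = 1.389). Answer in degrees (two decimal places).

θ_B ≈ 54.25°

Brewster's condition: tan θ_B = n₂/n₁ = 1.389/1.000 = 1.3890. Taking the arctangent, θ_B = 54.25°.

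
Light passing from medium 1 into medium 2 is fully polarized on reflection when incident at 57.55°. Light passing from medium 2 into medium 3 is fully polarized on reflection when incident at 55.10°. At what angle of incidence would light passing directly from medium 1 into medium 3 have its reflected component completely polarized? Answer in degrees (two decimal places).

θ_B ≈ 66.08°

Each Brewster angle gives a ratio: n₂/n₁ = tan 57.55° = 1.5727, n₃/n₂ = tan 55.10° = 1.4335.
So n₃/n₁ = (n₂/n₁)(n₃/n₂) = 1.5727 × 1.4335 = 2.2544.
θ_B(1→3) = arctan(2.2544) = 66.08°.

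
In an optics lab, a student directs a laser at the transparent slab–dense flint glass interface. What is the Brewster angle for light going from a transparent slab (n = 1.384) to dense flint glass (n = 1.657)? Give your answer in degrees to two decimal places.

θ_B ≈ 50.13°

Here n₂/n₁ = 1.657/1.384 = 1.1973, and Brewster's law gives tan θ_B = n₂/n₁.
So θ_B = arctan 1.1973 = 50.13°.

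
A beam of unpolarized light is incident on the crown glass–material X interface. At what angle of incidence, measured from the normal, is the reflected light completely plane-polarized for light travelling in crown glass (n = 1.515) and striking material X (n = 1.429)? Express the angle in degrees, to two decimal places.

θ_B ≈ 43.33°

The reflected p-component vanishes when tan θ_B = n₂/n₁.
Here n₂/n₁ = 1.429/1.515 = 0.9432, and Brewster's law gives tan θ_B = n₂/n₁.
θ_B = arctan(0.9432) = 43.33°.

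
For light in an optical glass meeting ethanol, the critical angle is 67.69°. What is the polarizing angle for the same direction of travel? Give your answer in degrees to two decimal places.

θ_B ≈ 42.77°

sin θ_c = n₂/n₁, so n₂/n₁ = sin 67.69° = 0.9251.
Brewster: tan θ_B = n₂/n₁ = 0.9251.
θ_B = arctan(0.9251) = 42.77°.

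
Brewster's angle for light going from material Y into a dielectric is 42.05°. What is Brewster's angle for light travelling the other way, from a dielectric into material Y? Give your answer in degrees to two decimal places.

The two Brewster angles are complementary: θ_B' = 90° − θ_B = 90° − 42.05° = 47.95°.

θ_B' ≈ 47.95°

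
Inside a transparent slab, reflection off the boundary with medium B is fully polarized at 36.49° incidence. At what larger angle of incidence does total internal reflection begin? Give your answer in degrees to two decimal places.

n₂/n₁ = tan 36.49° = 0.7397; the critical angle satisfies sin θ_c = n₂/n₁.
θ_c = arcsin(0.7397) = 47.71°.

θ_c ≈ 47.71°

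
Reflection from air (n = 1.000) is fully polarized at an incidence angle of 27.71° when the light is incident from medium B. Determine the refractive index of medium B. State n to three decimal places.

n ≈ 1.904

Full polarization of the reflected beam means tan θ_B = n₂/n₁, where n₁ is the incident medium (medium B).
n₁ = n₂ / tan θ_B = 1.000 / tan 27.71° = 1.904.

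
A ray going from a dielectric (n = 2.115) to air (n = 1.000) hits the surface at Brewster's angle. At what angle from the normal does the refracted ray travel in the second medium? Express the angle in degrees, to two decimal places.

θ_t ≈ 64.69°

First find Brewster's angle: tan θ_B = 1.000/2.115 = 0.4728, giving θ_B = 25.31°.
Since θ_B + θ_t = 90° at Brewster incidence, θ_t = 90° − 25.31° = 64.69°.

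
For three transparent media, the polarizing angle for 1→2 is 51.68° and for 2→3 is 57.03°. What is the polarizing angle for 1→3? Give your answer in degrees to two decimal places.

Each Brewster angle gives a ratio: n₂/n₁ = tan 51.68° = 1.2653, n₃/n₂ = tan 57.03° = 1.5416.
n₃/n₁ = 1.9506. Then tan θ_B(1→3) = n₃/n₁, so θ_B(1→3) = arctan(1.9506) = 62.86°.

θ_B ≈ 62.86°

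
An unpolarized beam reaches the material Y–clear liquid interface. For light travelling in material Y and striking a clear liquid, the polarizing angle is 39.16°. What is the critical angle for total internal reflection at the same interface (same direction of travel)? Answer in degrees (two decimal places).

tan θ_B = n₂/n₁ = tan 39.16° = 0.8144.
Total internal reflection: sin θ_c = n₂/n₁ = 0.8144.
θ_c = arcsin(0.8144) = 54.53°.

θ_c ≈ 54.53°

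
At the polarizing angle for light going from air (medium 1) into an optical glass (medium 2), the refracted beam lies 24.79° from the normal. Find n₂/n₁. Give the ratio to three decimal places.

n₂/n₁ ≈ 2.165

θ_B + θ_t = 90°, so θ_B = 90° − 24.79° = 65.21°.
Then n₂/n₁ = tan θ_B = tan 65.21° = 2.165.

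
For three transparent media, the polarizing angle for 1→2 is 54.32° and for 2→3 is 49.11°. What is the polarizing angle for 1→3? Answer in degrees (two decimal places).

θ_B ≈ 58.13°

tan θ_B(1→2) = n₂/n₁ = tan 54.32° = 1.3927.
tan θ_B(2→3) = n₃/n₂ = tan 49.11° = 1.1548.
Multiplying, n₃/n₁ = 1.3927 × 1.1548 = 1.6083, and θ_B(1→3) = arctan 1.6083 = 58.13°.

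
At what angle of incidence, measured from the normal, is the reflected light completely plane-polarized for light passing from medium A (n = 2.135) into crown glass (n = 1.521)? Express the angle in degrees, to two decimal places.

tan θ_B = n₂/n₁ = 1.521/2.135 = 0.7124.
So θ_B = arctan 0.7124 = 35.47°.

θ_B ≈ 35.47°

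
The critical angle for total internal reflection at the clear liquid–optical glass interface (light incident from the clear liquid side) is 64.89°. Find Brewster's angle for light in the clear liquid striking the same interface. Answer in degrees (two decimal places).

θ_B ≈ 42.16°

sin θ_c = n₂/n₁, so n₂/n₁ = sin 64.89° = 0.9055.
Brewster: tan θ_B = n₂/n₁ = 0.9055.
θ_B = arctan(0.9055) = 42.16°.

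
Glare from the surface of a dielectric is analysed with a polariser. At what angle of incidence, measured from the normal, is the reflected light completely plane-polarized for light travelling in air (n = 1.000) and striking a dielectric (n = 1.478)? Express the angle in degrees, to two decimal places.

Brewster's condition: tan θ_B = n₂/n₁ = 1.478/1.000 = 1.4780.
So θ_B = arctan 1.4780 = 55.92°.

θ_B ≈ 55.92°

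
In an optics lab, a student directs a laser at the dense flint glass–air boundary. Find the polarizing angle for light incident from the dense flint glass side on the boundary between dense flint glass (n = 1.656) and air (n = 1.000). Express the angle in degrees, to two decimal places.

θ_B ≈ 31.13°

Brewster's condition: tan θ_B = n₂/n₁ = 1.000/1.656 = 0.6039.
So θ_B = arctan 0.6039 = 31.13°.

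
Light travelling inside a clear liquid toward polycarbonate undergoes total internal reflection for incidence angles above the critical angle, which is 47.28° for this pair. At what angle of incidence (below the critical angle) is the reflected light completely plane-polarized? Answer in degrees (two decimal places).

At the critical angle sin θ_c = n₂/n₁, giving n₂/n₁ = sin 47.28° = 0.7347.
Then tan θ_B = n₂/n₁ = 0.7347, so θ_B = arctan 0.7347 = 36.30°.

θ_B ≈ 36.30°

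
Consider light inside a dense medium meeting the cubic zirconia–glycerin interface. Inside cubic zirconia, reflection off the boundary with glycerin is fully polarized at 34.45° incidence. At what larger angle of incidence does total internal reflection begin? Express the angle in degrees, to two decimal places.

tan θ_B = n₂/n₁ = tan 34.45° = 0.6860.
Total internal reflection: sin θ_c = n₂/n₁ = 0.6860.
θ_c = arcsin(0.6860) = 43.31°.

θ_c ≈ 43.31°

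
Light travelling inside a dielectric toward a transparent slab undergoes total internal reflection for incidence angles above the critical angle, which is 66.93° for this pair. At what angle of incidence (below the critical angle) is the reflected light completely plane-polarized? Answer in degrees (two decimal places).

At the critical angle sin θ_c = n₂/n₁, giving n₂/n₁ = sin 66.93° = 0.9200.
Then tan θ_B = n₂/n₁ = 0.9200, so θ_B = arctan 0.9200 = 42.61°.

θ_B ≈ 42.61°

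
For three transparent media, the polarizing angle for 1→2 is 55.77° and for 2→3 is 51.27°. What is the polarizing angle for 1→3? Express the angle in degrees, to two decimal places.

Each Brewster angle gives a ratio: n₂/n₁ = tan 55.77° = 1.4698, n₃/n₂ = tan 51.27° = 1.2469.
Multiplying, n₃/n₁ = 1.4698 × 1.2469 = 1.8326, and θ_B(1→3) = arctan 1.8326 = 61.38°.

θ_B ≈ 61.38°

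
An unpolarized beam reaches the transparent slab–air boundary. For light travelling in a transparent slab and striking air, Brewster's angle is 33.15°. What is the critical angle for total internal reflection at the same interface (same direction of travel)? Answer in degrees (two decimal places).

n₂/n₁ = tan 33.15° = 0.6531; the critical angle satisfies sin θ_c = n₂/n₁.
θ_c = arcsin(0.6531) = 40.78°.

θ_c ≈ 40.78°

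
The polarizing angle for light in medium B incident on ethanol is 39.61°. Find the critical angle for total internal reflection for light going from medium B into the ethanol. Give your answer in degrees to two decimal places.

n₂/n₁ = tan 39.61° = 0.8276; the critical angle satisfies sin θ_c = n₂/n₁.
θ_c = arcsin(0.8276) = 55.85°.

θ_c ≈ 55.85°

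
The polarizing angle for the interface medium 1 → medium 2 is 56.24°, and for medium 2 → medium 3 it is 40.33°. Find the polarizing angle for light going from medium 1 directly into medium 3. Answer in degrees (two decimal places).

θ_B ≈ 51.78°

Each Brewster angle gives a ratio: n₂/n₁ = tan 56.24° = 1.4960, n₃/n₂ = tan 40.33° = 0.8490.
So n₃/n₁ = (n₂/n₁)(n₃/n₂) = 1.4960 × 0.8490 = 1.2701.
θ_B(1→3) = arctan(1.2701) = 51.78°.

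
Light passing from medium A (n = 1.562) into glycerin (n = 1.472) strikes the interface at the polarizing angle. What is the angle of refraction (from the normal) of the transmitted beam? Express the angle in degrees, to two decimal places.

First find Brewster's angle: tan θ_B = 1.472/1.562 = 0.9424, giving θ_B = 43.30°.
Since θ_B + θ_t = 90° at Brewster incidence, θ_t = 90° − 43.30° = 46.70°.

θ_t ≈ 46.70°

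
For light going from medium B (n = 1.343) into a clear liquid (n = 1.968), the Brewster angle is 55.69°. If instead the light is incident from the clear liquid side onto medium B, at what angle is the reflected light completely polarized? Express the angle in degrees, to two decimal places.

θ_B' ≈ 34.31°

The two Brewster angles are complementary: θ_B' = 90° − θ_B = 90° − 55.69° = 34.31°.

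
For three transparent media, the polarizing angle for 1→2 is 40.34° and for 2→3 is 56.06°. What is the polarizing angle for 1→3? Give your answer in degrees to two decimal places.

n₂/n₁ = tan 40.34° = 0.8493 and n₃/n₂ = tan 56.06° = 1.4859.
n₃/n₁ = 1.2619. Then tan θ_B(1→3) = n₃/n₁, so θ_B(1→3) = arctan(1.2619) = 51.61°.

θ_B ≈ 51.61°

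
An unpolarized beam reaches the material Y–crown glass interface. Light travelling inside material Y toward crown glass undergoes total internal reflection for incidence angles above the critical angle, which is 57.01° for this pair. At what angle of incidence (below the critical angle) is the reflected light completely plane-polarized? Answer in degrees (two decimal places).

θ_B ≈ 39.99°

n₂/n₁ = sin θ_c = sin 57.01° = 0.8388.
tan θ_B equals the same ratio, so θ_B = arctan(0.8388) = 39.99°.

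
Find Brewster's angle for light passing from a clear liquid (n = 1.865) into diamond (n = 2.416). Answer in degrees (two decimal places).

θ_B ≈ 52.33°

At Brewster's angle the reflected and refracted rays are perpendicular, which with Snell's law gives tan θ_B = n₂/n₁.
Brewster's condition: tan θ_B = n₂/n₁ = 2.416/1.865 = 1.2954. Taking the arctangent, θ_B = 52.33°.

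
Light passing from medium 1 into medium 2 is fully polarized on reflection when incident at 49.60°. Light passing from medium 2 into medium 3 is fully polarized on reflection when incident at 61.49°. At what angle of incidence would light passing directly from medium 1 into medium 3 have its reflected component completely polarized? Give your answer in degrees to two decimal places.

tan θ_B(1→2) = n₂/n₁ = tan 49.60° = 1.1750.
tan θ_B(2→3) = n₃/n₂ = tan 61.49° = 1.8410.
So n₃/n₁ = (n₂/n₁)(n₃/n₂) = 1.1750 × 1.8410 = 2.1632.
θ_B(1→3) = arctan(2.1632) = 65.19°.

θ_B ≈ 65.19°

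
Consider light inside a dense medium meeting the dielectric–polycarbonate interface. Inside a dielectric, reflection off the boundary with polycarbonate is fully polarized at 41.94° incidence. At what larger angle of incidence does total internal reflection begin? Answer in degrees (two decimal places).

θ_c ≈ 63.96°

From Brewster, n₂/n₁ = tan θ_B = tan 41.94° = 0.8985.
Then sin θ_c = n₂/n₁ = 0.8985, so θ_c = arcsin 0.8985 = 63.96°.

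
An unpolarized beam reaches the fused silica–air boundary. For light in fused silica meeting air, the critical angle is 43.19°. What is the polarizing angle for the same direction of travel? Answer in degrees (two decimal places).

θ_B ≈ 34.39°

sin θ_c = n₂/n₁, so n₂/n₁ = sin 43.19° = 0.6844.
Brewster: tan θ_B = n₂/n₁ = 0.6844.
θ_B = arctan(0.6844) = 34.39°.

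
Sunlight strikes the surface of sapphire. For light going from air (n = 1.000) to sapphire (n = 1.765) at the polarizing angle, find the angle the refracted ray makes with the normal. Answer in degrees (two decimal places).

θ_t ≈ 29.53°

tan θ_B = n₂/n₁ = 1.765/1.000 = 1.7650, so θ_B = 60.47°.
The refracted ray is perpendicular to the reflected ray, so θ_t = 90° − θ_B = 29.53°.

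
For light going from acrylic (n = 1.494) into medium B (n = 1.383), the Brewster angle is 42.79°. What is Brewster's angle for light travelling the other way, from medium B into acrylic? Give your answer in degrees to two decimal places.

Reversing the direction swaps n₁ and n₂, so tan θ_B' = 1/tan θ_B and θ_B' = 90° − θ_B.
Hence θ_B' = 90° − 42.79° = 47.21°.

θ_B' ≈ 47.21°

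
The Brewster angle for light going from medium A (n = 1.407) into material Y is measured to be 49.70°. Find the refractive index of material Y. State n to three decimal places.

At the Brewster angle, tan θ_B = n₂/n₁ with n₁ on the incident side (medium A) and n₂ on the transmitted side (material Y).
n₂ = n₁ tan θ_B = 1.407 × tan 49.70° = 1.659.

n ≈ 1.659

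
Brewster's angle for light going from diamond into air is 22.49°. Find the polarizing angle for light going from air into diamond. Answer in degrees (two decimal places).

θ_B' ≈ 67.51°

Reversing the direction swaps n₁ and n₂, so tan θ_B' = 1/tan θ_B and θ_B' = 90° − θ_B.
Hence θ_B' = 90° − 22.49° = 67.51°.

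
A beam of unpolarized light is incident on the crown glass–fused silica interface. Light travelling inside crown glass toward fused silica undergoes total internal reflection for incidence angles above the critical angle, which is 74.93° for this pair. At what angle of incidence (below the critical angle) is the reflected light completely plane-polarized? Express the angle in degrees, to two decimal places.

n₂/n₁ = sin θ_c = sin 74.93° = 0.9656.
tan θ_B equals the same ratio, so θ_B = arctan(0.9656) = 44.00°.

θ_B ≈ 44.00°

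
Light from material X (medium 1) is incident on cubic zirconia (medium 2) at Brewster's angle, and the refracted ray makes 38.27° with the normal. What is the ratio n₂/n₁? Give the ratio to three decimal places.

θ_B + θ_t = 90°, so θ_B = 90° − 38.27° = 51.73°.
Then n₂/n₁ = tan θ_B = tan 51.73° = 1.268.

n₂/n₁ ≈ 1.268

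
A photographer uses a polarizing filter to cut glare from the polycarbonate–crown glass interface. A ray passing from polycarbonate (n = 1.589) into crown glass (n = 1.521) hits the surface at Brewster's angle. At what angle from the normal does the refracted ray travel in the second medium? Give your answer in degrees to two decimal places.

θ_t ≈ 46.25°

First find Brewster's angle: tan θ_B = 1.521/1.589 = 0.9572, giving θ_B = 43.75°.
At Brewster's angle the reflected and refracted rays are perpendicular, so θ_t = 90° − θ_B = 90° − 43.75° = 46.25°.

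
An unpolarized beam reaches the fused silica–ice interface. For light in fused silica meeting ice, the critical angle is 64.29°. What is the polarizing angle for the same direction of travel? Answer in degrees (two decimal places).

n₂/n₁ = sin θ_c = sin 64.29° = 0.9010.
tan θ_B equals the same ratio, so θ_B = arctan(0.9010) = 42.02°.

θ_B ≈ 42.02°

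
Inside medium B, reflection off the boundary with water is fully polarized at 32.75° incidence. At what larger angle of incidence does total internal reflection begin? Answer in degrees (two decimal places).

n₂/n₁ = tan 32.75° = 0.6432; the critical angle satisfies sin θ_c = n₂/n₁.
θ_c = arcsin(0.6432) = 40.03°.

θ_c ≈ 40.03°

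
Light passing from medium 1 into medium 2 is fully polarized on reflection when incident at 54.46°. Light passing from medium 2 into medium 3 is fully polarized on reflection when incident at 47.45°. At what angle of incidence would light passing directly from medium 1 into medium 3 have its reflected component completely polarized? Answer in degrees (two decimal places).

n₂/n₁ = tan 54.46° = 1.3999 and n₃/n₂ = tan 47.45° = 1.0894.
Multiplying, n₃/n₁ = 1.3999 × 1.0894 = 1.5250, and θ_B(1→3) = arctan 1.5250 = 56.75°.

θ_B ≈ 56.75°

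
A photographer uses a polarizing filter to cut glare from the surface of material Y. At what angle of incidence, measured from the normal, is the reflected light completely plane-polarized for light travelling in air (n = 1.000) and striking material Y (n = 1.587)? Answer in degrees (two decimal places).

θ_B ≈ 57.78°

Here n₂/n₁ = 1.587/1.000 = 1.5870, and Brewster's law gives tan θ_B = n₂/n₁.
θ_B = arctan(1.5870) = 57.78°.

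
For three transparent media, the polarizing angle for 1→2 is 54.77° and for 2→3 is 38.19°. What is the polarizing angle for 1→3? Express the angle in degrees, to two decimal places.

θ_B ≈ 48.08°

n₂/n₁ = tan 54.77° = 1.4160 and n₃/n₂ = tan 38.19° = 0.7866.
Multiplying, n₃/n₁ = 1.4160 × 0.7866 = 1.1139, and θ_B(1→3) = arctan 1.1139 = 48.08°.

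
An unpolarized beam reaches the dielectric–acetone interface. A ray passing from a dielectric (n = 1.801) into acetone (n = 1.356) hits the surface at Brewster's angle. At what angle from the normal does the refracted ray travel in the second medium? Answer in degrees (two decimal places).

tan θ_B = n₂/n₁ = 1.356/1.801 = 0.7529, so θ_B = 36.98°.
At Brewster's angle the reflected and refracted rays are perpendicular, so θ_t = 90° − θ_B = 90° − 36.98° = 53.02°.

θ_t ≈ 53.02°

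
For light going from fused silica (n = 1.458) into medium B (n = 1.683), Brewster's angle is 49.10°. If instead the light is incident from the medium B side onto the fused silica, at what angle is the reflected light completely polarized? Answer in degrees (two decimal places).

θ_B' ≈ 40.90°

The two Brewster angles are complementary: θ_B' = 90° − θ_B = 90° − 49.10° = 40.90°.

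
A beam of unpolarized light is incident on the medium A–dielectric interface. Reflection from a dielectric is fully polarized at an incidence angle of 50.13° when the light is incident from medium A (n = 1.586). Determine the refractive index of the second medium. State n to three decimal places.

n ≈ 1.899

Brewster's law: tan θ_B = n₂/n₁ (light incident in medium A, refracted into a dielectric).
n₂ = n₁ tan θ_B = 1.586 × tan 50.13° = 1.899.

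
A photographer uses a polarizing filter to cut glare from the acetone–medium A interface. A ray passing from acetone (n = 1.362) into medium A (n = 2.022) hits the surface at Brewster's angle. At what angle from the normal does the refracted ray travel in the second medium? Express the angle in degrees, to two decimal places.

θ_t ≈ 33.96°

First find Brewster's angle: tan θ_B = 2.022/1.362 = 1.4846, giving θ_B = 56.04°.
At Brewster's angle the reflected and refracted rays are perpendicular, so θ_t = 90° − θ_B = 90° − 56.04° = 33.96°.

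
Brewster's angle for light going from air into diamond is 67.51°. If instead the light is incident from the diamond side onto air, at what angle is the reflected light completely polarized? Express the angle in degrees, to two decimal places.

θ_B' ≈ 22.49°

Reversing the direction swaps n₁ and n₂, so tan θ_B' = 1/tan θ_B and θ_B' = 90° − θ_B.
Hence θ_B' = 90° − 67.51° = 22.49°.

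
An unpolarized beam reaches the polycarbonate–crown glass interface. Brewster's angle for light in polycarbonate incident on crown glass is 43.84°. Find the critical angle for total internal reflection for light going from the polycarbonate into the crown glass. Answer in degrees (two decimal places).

θ_c ≈ 73.80°

tan θ_B = n₂/n₁ = tan 43.84° = 0.9603.
Total internal reflection: sin θ_c = n₂/n₁ = 0.9603.
θ_c = arcsin(0.9603) = 73.80°.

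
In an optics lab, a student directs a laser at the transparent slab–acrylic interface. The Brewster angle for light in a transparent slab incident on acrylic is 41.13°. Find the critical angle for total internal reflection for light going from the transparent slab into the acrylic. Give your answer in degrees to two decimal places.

θ_c ≈ 60.84°

From Brewster, n₂/n₁ = tan θ_B = tan 41.13° = 0.8733.
Then sin θ_c = n₂/n₁ = 0.8733, so θ_c = arcsin 0.8733 = 60.84°.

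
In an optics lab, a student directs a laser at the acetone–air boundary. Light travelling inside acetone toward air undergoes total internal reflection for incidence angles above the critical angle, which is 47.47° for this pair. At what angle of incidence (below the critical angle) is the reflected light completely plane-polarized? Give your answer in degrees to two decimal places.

sin θ_c = n₂/n₁, so n₂/n₁ = sin 47.47° = 0.7369.
Brewster: tan θ_B = n₂/n₁ = 0.7369.
θ_B = arctan(0.7369) = 36.39°.

θ_B ≈ 36.39°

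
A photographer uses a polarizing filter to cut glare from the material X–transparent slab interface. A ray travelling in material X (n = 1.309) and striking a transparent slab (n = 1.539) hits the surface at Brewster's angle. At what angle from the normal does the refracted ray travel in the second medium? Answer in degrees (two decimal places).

θ_t ≈ 40.38°

θ_B = arctan(n₂/n₁) = arctan(1.539/1.309) = 49.62°.
The refracted ray is perpendicular to the reflected ray, so θ_t = 90° − θ_B = 40.38°.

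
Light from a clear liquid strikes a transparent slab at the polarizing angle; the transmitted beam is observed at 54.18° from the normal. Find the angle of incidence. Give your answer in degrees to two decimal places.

Since the reflected and refracted rays are at right angles at the polarizing angle, θ_B + θ_t = 90°.
θ_B = 90° − 54.18° = 35.82°.

θ_B ≈ 35.82°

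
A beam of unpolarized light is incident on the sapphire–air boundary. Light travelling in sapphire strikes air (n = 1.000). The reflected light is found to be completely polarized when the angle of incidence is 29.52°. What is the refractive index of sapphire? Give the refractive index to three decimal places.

At Brewster's angle, tan θ_B = n₂/n₁ with n₁ on the incident side (sapphire) and n₂ on the transmitted side (air).
n₁ = n₂ / tan θ_B = 1.000 / tan 29.52° = 1.766.

n ≈ 1.766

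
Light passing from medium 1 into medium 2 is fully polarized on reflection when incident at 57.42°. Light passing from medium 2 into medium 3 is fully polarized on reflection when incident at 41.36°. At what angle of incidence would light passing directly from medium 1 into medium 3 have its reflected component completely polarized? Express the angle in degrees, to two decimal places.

θ_B ≈ 54.03°

Each Brewster angle gives a ratio: n₂/n₁ = tan 57.42° = 1.5649, n₃/n₂ = tan 41.36° = 0.8804.
So n₃/n₁ = (n₂/n₁)(n₃/n₂) = 1.5649 × 0.8804 = 1.3777.
θ_B(1→3) = arctan(1.3777) = 54.03°.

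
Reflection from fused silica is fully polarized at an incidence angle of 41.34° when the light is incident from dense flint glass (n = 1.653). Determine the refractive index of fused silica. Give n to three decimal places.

At the Brewster angle, tan θ_B = n₂/n₁ with n₁ on the incident side (dense flint glass) and n₂ on the transmitted side (fused silica).
n₂ = n₁ tan θ_B = 1.653 × tan 41.34° = 1.454.

n ≈ 1.454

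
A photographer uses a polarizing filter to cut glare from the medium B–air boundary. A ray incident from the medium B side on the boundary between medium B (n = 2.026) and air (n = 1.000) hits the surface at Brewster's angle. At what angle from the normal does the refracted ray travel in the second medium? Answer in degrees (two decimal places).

θ_t ≈ 63.73°

tan θ_B = n₂/n₁ = 1.000/2.026 = 0.4936, so θ_B = 26.27°.
The refracted ray is perpendicular to the reflected ray, so θ_t = 90° − θ_B = 63.73°.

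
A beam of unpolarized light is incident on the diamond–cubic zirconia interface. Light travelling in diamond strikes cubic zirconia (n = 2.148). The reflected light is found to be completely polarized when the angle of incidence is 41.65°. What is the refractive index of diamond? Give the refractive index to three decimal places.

Full polarization of the reflected beam means tan θ_B = n₂/n₁, where n₁ is the incident medium (diamond).
n₁ = n₂ / tan θ_B = 2.148 / tan 41.65° = 2.415.

n ≈ 2.415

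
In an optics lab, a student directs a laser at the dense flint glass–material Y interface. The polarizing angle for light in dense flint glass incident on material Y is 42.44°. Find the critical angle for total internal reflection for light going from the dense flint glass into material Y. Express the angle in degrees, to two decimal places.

θ_c ≈ 66.12°

n₂/n₁ = tan 42.44° = 0.9144; the critical angle satisfies sin θ_c = n₂/n₁.
θ_c = arcsin(0.9144) = 66.12°.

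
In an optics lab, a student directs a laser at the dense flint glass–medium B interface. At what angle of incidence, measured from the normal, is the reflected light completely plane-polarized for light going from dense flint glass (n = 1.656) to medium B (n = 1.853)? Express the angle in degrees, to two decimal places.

θ_B ≈ 48.21°

At Brewster's angle the reflected and refracted rays are perpendicular, which with Snell's law gives tan θ_B = n₂/n₁.
Here n₂/n₁ = 1.853/1.656 = 1.1190, and Brewster's law gives tan θ_B = n₂/n₁. Taking the arctangent, θ_B = 48.21°.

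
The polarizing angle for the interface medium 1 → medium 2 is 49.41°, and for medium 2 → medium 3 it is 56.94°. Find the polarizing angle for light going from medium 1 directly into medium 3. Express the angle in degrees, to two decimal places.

tan θ_B(1→2) = n₂/n₁ = tan 49.41° = 1.1671.
tan θ_B(2→3) = n₃/n₂ = tan 56.94° = 1.5363.
Multiplying, n₃/n₁ = 1.1671 × 1.5363 = 1.7931, and θ_B(1→3) = arctan 1.7931 = 60.85°.

θ_B ≈ 60.85°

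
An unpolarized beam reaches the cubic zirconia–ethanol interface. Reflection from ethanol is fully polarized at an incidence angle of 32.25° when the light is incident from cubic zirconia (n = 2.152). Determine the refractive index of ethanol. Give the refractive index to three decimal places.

n ≈ 1.358

Full polarization of the reflected beam means tan θ_B = n₂/n₁, where n₁ is the incident medium (cubic zirconia).
n₂ = n₁ tan θ_B = 2.152 × tan 32.25° = 1.358.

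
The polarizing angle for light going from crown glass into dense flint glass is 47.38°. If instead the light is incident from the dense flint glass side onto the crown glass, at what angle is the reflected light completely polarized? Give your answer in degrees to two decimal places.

θ_B' ≈ 42.62°

Reversing the direction swaps n₁ and n₂, so tan θ_B' = 1/tan θ_B and θ_B' = 90° − θ_B.
Hence θ_B' = 90° − 47.38° = 42.62°.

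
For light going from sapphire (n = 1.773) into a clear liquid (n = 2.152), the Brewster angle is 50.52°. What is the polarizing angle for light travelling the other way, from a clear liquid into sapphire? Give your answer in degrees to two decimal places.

θ_B' ≈ 39.48°

tan θ_B' = n₁/n₂ = 1/tan θ_B, so θ_B' = 90° − θ_B.
θ_B' = 90° − 50.52° = 39.48°.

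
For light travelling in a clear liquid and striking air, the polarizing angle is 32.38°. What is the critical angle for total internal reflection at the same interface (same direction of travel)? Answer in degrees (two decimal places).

From Brewster, n₂/n₁ = tan θ_B = tan 32.38° = 0.6341.
Then sin θ_c = n₂/n₁ = 0.6341, so θ_c = arcsin 0.6341 = 39.36°.

θ_c ≈ 39.36°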